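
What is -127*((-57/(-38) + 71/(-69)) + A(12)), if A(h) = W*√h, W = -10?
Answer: -8255/138 + 2540*√3 ≈ 4339.6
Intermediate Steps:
A(h) = -10*√h
-127*((-57/(-38) + 71/(-69)) + A(12)) = -127*((-57/(-38) + 71/(-69)) - 20*√3) = -127*((-57*(-1/38) + 71*(-1/69)) - 20*√3) = -127*((3/2 - 71/69) - 20*√3) = -127*(65/138 - 20*√3) = -8255/138 + 2540*√3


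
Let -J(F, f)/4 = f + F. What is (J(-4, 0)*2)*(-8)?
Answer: -256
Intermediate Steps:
J(F, f) = -4*F - 4*f (J(F, f) = -4*(f + F) = -4*(F + f) = -4*F - 4*f)
(J(-4, 0)*2)*(-8) = ((-4*(-4) - 4*0)*2)*(-8) = ((16 + 0)*2)*(-8) = (16*2)*(-8) = 32*(-8) = -256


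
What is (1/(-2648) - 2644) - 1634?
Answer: -11328145/2648 ≈ -4278.0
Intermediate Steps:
(1/(-2648) - 2644) - 1634 = (-1/2648 - 2644) - 1634 = -7001313/2648 - 1634 = -11328145/2648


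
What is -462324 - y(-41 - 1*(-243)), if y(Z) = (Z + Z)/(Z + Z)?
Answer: -462325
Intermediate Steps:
y(Z) = 1 (y(Z) = (2*Z)/((2*Z)) = (2*Z)*(1/(2*Z)) = 1)
-462324 - y(-41 - 1*(-243)) = -462324 - 1*1 = -462324 - 1 = -462325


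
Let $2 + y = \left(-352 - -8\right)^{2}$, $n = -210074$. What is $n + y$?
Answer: $-91740$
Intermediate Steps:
$y = 118334$ ($y = -2 + \left(-352 - -8\right)^{2} = -2 + \left(-352 + \left(12 - 4\right)\right)^{2} = -2 + \left(-352 + 8\right)^{2} = -2 + \left(-344\right)^{2} = -2 + 118336 = 118334$)
$n + y = -210074 + 118334 = -91740$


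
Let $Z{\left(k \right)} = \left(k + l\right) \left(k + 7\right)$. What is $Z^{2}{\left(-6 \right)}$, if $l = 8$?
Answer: $4$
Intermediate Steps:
$Z{\left(k \right)} = \left(7 + k\right) \left(8 + k\right)$ ($Z{\left(k \right)} = \left(k + 8\right) \left(k + 7\right) = \left(8 + k\right) \left(7 + k\right) = \left(7 + k\right) \left(8 + k\right)$)
$Z^{2}{\left(-6 \right)} = \left(56 + \left(-6\right)^{2} + 15 \left(-6\right)\right)^{2} = \left(56 + 36 - 90\right)^{2} = 2^{2} = 4$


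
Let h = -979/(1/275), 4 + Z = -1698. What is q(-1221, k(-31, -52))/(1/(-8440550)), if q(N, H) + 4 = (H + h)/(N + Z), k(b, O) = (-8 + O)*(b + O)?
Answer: -2131686224150/2923 ≈ -7.2928e+8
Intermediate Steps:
Z = -1702 (Z = -4 - 1698 = -1702)
h = -269225 (h = -979/1/275 = -979*275 = -269225)
k(b, O) = (-8 + O)*(O + b)
q(N, H) = -4 + (-269225 + H)/(-1702 + N) (q(N, H) = -4 + (H - 269225)/(N - 1702) = -4 + (-269225 + H)/(-1702 + N))
q(-1221, k(-31, -52))/(1/(-8440550)) = ((-262417 + ((-52)² - 8*(-52) - 8*(-31) - 52*(-31)) - 4*(-1221))/(-1702 - 1221))/(1/(-8440550)) = ((-262417 + (2704 + 416 + 248 + 1612) + 4884)/(-2923))/(-1/8440550) = -(-262417 + 4980 + 4884)/2923*(-8440550) = -1/2923*(-252553)*(-8440550) = (252553/2923)*(-8440550) = -2131686224150/2923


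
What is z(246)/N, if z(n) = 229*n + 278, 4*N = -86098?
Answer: -113224/43049 ≈ -2.6301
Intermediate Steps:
N = -43049/2 (N = (¼)*(-86098) = -43049/2 ≈ -21525.)
z(n) = 278 + 229*n
z(246)/N = (278 + 229*246)/(-43049/2) = (278 + 56334)*(-2/43049) = 56612*(-2/43049) = -113224/43049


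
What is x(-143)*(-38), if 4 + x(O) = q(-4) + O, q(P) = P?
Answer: 5738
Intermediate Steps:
x(O) = -8 + O (x(O) = -4 + (-4 + O) = -8 + O)
x(-143)*(-38) = (-8 - 143)*(-38) = -151*(-38) = 5738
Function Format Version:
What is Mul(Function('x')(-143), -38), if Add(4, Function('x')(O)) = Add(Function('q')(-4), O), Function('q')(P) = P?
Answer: 5738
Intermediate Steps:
Function('x')(O) = Add(-8, O) (Function('x')(O) = Add(-4, Add(-4, O)) = Add(-8, O))
Mul(Function('x')(-143), -38) = Mul(Add(-8, -143), -38) = Mul(-151, -38) = 5738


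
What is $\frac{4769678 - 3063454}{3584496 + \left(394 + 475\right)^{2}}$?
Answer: $\frac{1706224}{4339657} \approx 0.39317$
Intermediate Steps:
$\frac{4769678 - 3063454}{3584496 + \left(394 + 475\right)^{2}} = \frac{1706224}{3584496 + 869^{2}} = \frac{1706224}{3584496 + 755161} = \frac{1706224}{4339657}$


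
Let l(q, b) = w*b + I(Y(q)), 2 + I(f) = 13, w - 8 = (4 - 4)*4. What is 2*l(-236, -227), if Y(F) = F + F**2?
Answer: -3610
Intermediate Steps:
w = 8 (w = 8 + (4 - 4)*4 = 8 + 0*4 = 8 + 0 = 8)
I(f) = 11 (I(f) = -2 + 13 = 11)
l(q, b) = 11 + 8*b (l(q, b) = 8*b + 11 = 11 + 8*b)
2*l(-236, -227) = 2*(11 + 8*(-227)) = 2*(11 - 1816) = 2*(-1805) = -3610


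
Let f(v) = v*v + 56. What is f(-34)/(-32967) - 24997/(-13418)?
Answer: 269271161/147450402 ≈ 1.8262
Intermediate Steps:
f(v) = 56 + v**2 (f(v) = v**2 + 56 = 56 + v**2)
f(-34)/(-32967) - 24997/(-13418) = (56 + (-34)**2)/(-32967) - 24997/(-13418) = (56 + 1156)*(-1/32967) - 24997*(-1/13418) = 1212*(-1/32967) + 24997/13418 = -404/10989 + 24997/13418 = 269271161/147450402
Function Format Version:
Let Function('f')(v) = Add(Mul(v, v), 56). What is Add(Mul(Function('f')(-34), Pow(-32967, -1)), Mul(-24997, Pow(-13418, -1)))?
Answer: Rational(269271161, 147450402) ≈ 1.8262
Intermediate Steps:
Function('f')(v) = Add(56, Pow(v, 2)) (Function('f')(v) = Add(Pow(v, 2), 56) = Add(56, Pow(v, 2)))
Add(Mul(Function('f')(-34), Pow(-32967, -1)), Mul(-24997, Pow(-13418, -1))) = Add(Mul(Add(56, Pow(-34, 2)), Pow(-32967, -1)), Mul(-24997, Pow(-13418, -1))) = Add(Mul(Add(56, 1156), Rational(-1, 32967)), Mul(-24997, Rational(-1, 13418))) = Add(Mul(1212, Rational(-1, 32967)), Rational(24997, 13418)) = Add(Rational(-404, 10989), Rational(24997, 13418)) = Rational(269271161, 147450402)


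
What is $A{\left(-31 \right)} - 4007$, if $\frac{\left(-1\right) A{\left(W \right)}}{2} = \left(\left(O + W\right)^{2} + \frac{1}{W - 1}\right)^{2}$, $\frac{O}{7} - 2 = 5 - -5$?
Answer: $- \frac{8081724353}{512} \approx -1.5785 \cdot 10^{7}$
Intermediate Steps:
$O = 84$ ($O = 14 + 7 \left(5 - -5\right) = 14 + 7 \left(5 + 5\right) = 14 + 7 \cdot 10 = 14 + 70 = 84$)
$A{\left(W \right)} = - 2 \left(\frac{1}{-1 + W} + \left(84 + W\right)^{2}\right)^{2}$ ($A{\left(W \right)} = - 2 \left(\left(84 + W\right)^{2} + \frac{1}{W - 1}\right)^{2} = - 2 \left(\left(84 + W\right)^{2} + \frac{1}{-1 + W}\right)^{2} = - 2 \left(\frac{1}{-1 + W} + \left(84 + W\right)^{2}\right)^{2}$)
$A{\left(-31 \right)} - 4007 = - \frac{2 \left(1 - \left(84 - 31\right)^{2} - 31 \left(84 - 31\right)^{2}\right)^{2}}{\left(-1 - 31\right)^{2}} - 4007 = - \frac{2 \left(1 - 53^{2} - 31 \cdot 53^{2}\right)^{2}}{1024} - 4007 = \left(-2\right) \frac{1}{1024} \left(1 - 2809 - 87079\right)^{2} - 4007 = \left(-2\right) \frac{1}{1024} \left(-89887\right)^{2} - 4007 = \left(-2\right) \frac{1}{1024} \cdot 8079672769 - 4007 = - \frac{8079672769}{512} - 4007 = - \frac{8081724353}{512}$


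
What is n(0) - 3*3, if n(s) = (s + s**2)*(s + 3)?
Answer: -9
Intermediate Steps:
n(s) = (3 + s)*(s + s**2) (n(s) = (s + s**2)*(3 + s) = (3 + s)*(s + s**2))
n(0) - 3*3 = 0*(3 + 0**2 + 4*0) - 3*3 = 0*(3 + 0 + 0) - 9 = 0*3 - 9 = 0 - 9 = -9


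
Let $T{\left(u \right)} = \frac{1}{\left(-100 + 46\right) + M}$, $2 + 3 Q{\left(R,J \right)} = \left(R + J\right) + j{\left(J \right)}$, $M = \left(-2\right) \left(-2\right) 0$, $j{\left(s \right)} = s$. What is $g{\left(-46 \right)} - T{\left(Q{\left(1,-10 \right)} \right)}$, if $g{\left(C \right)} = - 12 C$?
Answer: $\frac{29809}{54} \approx 552.02$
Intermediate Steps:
$M = 0$ ($M = 4 \cdot 0 = 0$)
$Q{\left(R,J \right)} = - \frac{2}{3} + \frac{R}{3} + \frac{2 J}{3}$ ($Q{\left(R,J \right)} = - \frac{2}{3} + \frac{\left(R + J\right) + J}{3} = - \frac{2}{3} + \frac{\left(J + R\right) + J}{3} = - \frac{2}{3} + \frac{R + 2 J}{3} = - \frac{2}{3} + \left(\frac{R}{3} + \frac{2 J}{3}\right) = - \frac{2}{3} + \frac{R}{3} + \frac{2 J}{3}$)
$T{\left(u \right)} = - \frac{1}{54}$ ($T{\left(u \right)} = \frac{1}{\left(-100 + 46\right) + 0} = \frac{1}{-54 + 0} = \frac{1}{-54} = - \frac{1}{54}$)
$g{\left(-46 \right)} - T{\left(Q{\left(1,-10 \right)} \right)} = \left(-12\right) \left(-46\right) - - \frac{1}{54} = 552 + \frac{1}{54} = \frac{29809}{54}$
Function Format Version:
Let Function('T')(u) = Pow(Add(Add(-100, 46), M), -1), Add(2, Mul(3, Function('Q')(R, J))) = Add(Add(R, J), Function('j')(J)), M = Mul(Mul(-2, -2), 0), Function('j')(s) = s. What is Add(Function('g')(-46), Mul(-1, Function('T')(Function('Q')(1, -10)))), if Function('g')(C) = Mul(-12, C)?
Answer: Rational(29809, 54) ≈ 552.02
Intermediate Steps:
M = 0 (M = Mul(4, 0) = 0)
Function('Q')(R, J) = Add(Rational(-2, 3), Mul(Rational(1, 3), R), Mul(Rational(2, 3), J)) (Function('Q')(R, J) = Add(Rational(-2, 3), Mul(Rational(1, 3), Add(Add(R, J), J))) = Add(Rational(-2, 3), Mul(Rational(1, 3), Add(Add(J, R), J))) = Add(Rational(-2, 3), Mul(Rational(1, 3), Add(R, Mul(2, J)))) = Add(Rational(-2, 3), Add(Mul(Rational(1, 3), R), Mul(Rational(2, 3), J))) = Add(Rational(-2, 3), Mul(Rational(1, 3), R), Mul(Rational(2, 3), J)))
Function('T')(u) = Rational(-1, 54) (Function('T')(u) = Pow(Add(Add(-100, 46), 0), -1) = Pow(Add(-54, 0), -1) = Pow(-54, -1) = Rational(-1, 54))
Add(Function('g')(-46), Mul(-1, Function('T')(Function('Q')(1, -10)))) = Add(Mul(-12, -46), Mul(-1, Rational(-1, 54))) = Add(552, Rational(1, 54)) = Rational(29809, 54)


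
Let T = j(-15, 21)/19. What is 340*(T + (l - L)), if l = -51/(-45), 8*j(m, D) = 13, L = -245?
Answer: 9543443/114 ≈ 83714.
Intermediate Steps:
j(m, D) = 13/8 (j(m, D) = (1/8)*13 = 13/8)
l = 17/15 (l = -51*(-1/45) = 17/15 ≈ 1.1333)
T = 13/152 (T = (13/8)/19 = (13/8)*(1/19) = 13/152 ≈ 0.085526)
340*(T + (l - L)) = 340*(13/152 + (17/15 - 1*(-245))) = 340*(13/152 + (17/15 + 245)) = 340*(13/152 + 3692/15) = 340*(561379/2280) = 9543443/114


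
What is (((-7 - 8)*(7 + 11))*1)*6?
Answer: -1620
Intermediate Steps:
(((-7 - 8)*(7 + 11))*1)*6 = (-15*18*1)*6 = -270*1*6 = -270*6 = -1620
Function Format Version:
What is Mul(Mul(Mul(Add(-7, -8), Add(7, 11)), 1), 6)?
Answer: -1620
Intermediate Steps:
Mul(Mul(Mul(Add(-7, -8), Add(7, 11)), 1), 6) = Mul(Mul(Mul(-15, 18), 1), 6) = Mul(Mul(-270, 1), 6) = Mul(-270, 6) = -1620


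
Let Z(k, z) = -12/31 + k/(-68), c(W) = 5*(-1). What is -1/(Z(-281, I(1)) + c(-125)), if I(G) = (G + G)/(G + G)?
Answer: 2108/2645 ≈ 0.79698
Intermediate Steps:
c(W) = -5
I(G) = 1 (I(G) = (2*G)/((2*G)) = (2*G)*(1/(2*G)) = 1)
Z(k, z) = -12/31 - k/68 (Z(k, z) = -12*1/31 + k*(-1/68) = -12/31 - k/68)
-1/(Z(-281, I(1)) + c(-125)) = -1/((-12/31 - 1/68*(-281)) - 5) = -1/((-12/31 + 281/68) - 5) = -1/(7895/2108 - 5) = -1/(-2645/2108) = -1*(-2108/2645) = 2108/2645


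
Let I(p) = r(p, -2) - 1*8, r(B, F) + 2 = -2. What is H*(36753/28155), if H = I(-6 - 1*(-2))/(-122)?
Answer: 73506/572485 ≈ 0.12840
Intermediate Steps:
r(B, F) = -4 (r(B, F) = -2 - 2 = -4)
I(p) = -12 (I(p) = -4 - 1*8 = -4 - 8 = -12)
H = 6/61 (H = -12/(-122) = -12*(-1/122) = 6/61 ≈ 0.098361)
H*(36753/28155) = 6*(36753/28155)/61 = 6*(36753*(1/28155))/61 = (6/61)*(12251/9385) = 73506/572485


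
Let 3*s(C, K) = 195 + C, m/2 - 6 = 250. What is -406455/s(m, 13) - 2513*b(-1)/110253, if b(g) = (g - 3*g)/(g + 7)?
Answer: -57616817818/33406659 ≈ -1724.7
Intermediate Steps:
m = 512 (m = 12 + 2*250 = 12 + 500 = 512)
s(C, K) = 65 + C/3 (s(C, K) = (195 + C)/3 = 65 + C/3)
b(g) = -2*g/(7 + g) (b(g) = (-2*g)/(7 + g) = -2*g/(7 + g))
-406455/s(m, 13) - 2513*b(-1)/110253 = -406455/(65 + (⅓)*512) - (-5026)*(-1)/(7 - 1)/110253 = -406455/(65 + 512/3) - (-5026)*(-1)/6*(1/110253) = -406455/707/3 - (-5026)*(-1)/6*(1/110253) = -406455*3/707 - 2513*⅓*(1/110253) = -174195/101 - 2513/3*1/110253 = -174195/101 - 2513/330759 = -57616817818/33406659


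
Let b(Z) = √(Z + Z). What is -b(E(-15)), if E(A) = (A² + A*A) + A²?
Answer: -15*√6 ≈ -36.742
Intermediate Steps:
E(A) = 3*A² (E(A) = (A² + A²) + A² = 2*A² + A² = 3*A²)
b(Z) = √2*√Z (b(Z) = √(2*Z) = √2*√Z)
-b(E(-15)) = -√2*√(3*(-15)²) = -√2*√(3*225) = -√2*√675 = -√2*15*√3 = -15*√6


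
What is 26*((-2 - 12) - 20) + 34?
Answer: -850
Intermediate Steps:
26*((-2 - 12) - 20) + 34 = 26*(-14 - 20) + 34 = 26*(-34) + 34 = -884 + 34 = -850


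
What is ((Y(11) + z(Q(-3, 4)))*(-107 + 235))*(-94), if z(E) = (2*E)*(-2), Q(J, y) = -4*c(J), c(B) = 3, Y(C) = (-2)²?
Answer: -625664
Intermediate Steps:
Y(C) = 4
Q(J, y) = -12 (Q(J, y) = -4*3 = -12)
z(E) = -4*E
((Y(11) + z(Q(-3, 4)))*(-107 + 235))*(-94) = ((4 - 4*(-12))*(-107 + 235))*(-94) = ((4 + 48)*128)*(-94) = (52*128)*(-94) = 6656*(-94) = -625664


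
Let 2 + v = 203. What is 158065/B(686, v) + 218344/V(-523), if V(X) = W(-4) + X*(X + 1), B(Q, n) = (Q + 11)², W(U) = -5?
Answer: 149225383361/132626342809 ≈ 1.1252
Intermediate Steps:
v = 201 (v = -2 + 203 = 201)
B(Q, n) = (11 + Q)²
V(X) = -5 + X*(1 + X) (V(X) = -5 + X*(X + 1) = -5 + X*(1 + X))
158065/B(686, v) + 218344/V(-523) = 158065/((11 + 686)²) + 218344/(-5 - 523 + (-523)²) = 158065/(697²) + 218344/(-5 - 523 + 273529) = 158065/485809 + 218344/273001 = 149225383361/132626342809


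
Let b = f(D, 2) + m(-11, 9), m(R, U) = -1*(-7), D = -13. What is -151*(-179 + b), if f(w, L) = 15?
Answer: 23707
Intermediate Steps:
m(R, U) = 7
b = 22 (b = 15 + 7 = 22)
-151*(-179 + b) = -151*(-179 + 22) = -151*(-157) = 23707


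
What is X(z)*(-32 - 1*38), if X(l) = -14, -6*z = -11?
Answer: 980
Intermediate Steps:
z = 11/6 (z = -⅙*(-11) = 11/6 ≈ 1.8333)
X(z)*(-32 - 1*38) = -14*(-32 - 1*38) = -14*(-32 - 38) = -14*(-70) = 980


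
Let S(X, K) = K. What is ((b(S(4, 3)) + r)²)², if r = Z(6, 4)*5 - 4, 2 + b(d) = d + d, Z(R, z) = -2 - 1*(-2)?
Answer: 0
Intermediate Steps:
Z(R, z) = 0 (Z(R, z) = -2 + 2 = 0)
b(d) = -2 + 2*d (b(d) = -2 + (d + d) = -2 + 2*d)
r = -4 (r = 0*5 - 4 = 0 - 4 = -4)
((b(S(4, 3)) + r)²)² = (((-2 + 2*3) - 4)²)² = (((-2 + 6) - 4)²)² = ((4 - 4)²)² = (0²)² = 0² = 0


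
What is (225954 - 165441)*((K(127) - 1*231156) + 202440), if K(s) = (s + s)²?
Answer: 2166365400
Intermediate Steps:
K(s) = 4*s² (K(s) = (2*s)² = 4*s²)
(225954 - 165441)*((K(127) - 1*231156) + 202440) = (225954 - 165441)*((4*127² - 1*231156) + 202440) = 60513*((4*16129 - 231156) + 202440) = 60513*((64516 - 231156) + 202440) = 60513*(-166640 + 202440) = 60513*35800 = 2166365400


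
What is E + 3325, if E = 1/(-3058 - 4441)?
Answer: 24934174/7499 ≈ 3325.0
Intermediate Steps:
E = -1/7499 (E = 1/(-7499) = -1/7499 ≈ -0.00013335)
E + 3325 = -1/7499 + 3325 = 24934174/7499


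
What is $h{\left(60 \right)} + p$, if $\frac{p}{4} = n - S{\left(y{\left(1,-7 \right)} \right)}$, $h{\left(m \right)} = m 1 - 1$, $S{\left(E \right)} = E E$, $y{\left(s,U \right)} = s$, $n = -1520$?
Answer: $-6025$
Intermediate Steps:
$S{\left(E \right)} = E^{2}$
$h{\left(m \right)} = -1 + m$ ($h{\left(m \right)} = m - 1 = -1 + m$)
$p = -6084$ ($p = 4 \left(-1520 - 1^{2}\right) = 4 \left(-1520 - 1\right) = 4 \left(-1521\right) = -6084$)
$h{\left(60 \right)} + p = \left(-1 + 60\right) - 6084 = 59 - 6084 = -6025$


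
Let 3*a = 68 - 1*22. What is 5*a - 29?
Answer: 143/3 ≈ 47.667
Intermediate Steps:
a = 46/3 (a = (68 - 1*22)/3 = (68 - 22)/3 = (⅓)*46 = 46/3 ≈ 15.333)
5*a - 29 = 5*(46/3) - 29 = 230/3 - 29 = 143/3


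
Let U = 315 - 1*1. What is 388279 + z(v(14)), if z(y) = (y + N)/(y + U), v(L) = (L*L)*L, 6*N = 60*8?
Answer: 593680003/1529 ≈ 3.8828e+5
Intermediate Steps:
U = 314 (U = 315 - 1 = 314)
N = 80 (N = (60*8)/6 = (1/6)*480 = 80)
v(L) = L**3 (v(L) = L**2*L = L**3)
z(y) = (80 + y)/(314 + y) (z(y) = (y + 80)/(y + 314) = (80 + y)/(314 + y))
388279 + z(v(14)) = 388279 + (80 + 14**3)/(314 + 14**3) = 388279 + (80 + 2744)/(314 + 2744) = 388279 + 2824/3058 = 388279 + (1/3058)*2824 = 388279 + 1412/1529 = 593680003/1529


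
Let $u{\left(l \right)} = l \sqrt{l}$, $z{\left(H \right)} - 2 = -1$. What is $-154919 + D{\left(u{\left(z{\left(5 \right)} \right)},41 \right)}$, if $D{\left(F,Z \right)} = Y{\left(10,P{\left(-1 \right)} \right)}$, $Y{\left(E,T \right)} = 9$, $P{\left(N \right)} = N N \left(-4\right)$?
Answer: $-154910$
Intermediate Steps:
$z{\left(H \right)} = 1$ ($z{\left(H \right)} = 2 - 1 = 1$)
$u{\left(l \right)} = l^{\frac{3}{2}}$
$P{\left(N \right)} = - 4 N^{2}$ ($P{\left(N \right)} = N^{2} \left(-4\right) = - 4 N^{2}$)
$D{\left(F,Z \right)} = 9$
$-154919 + D{\left(u{\left(z{\left(5 \right)} \right)},41 \right)} = -154919 + 9 = -154910$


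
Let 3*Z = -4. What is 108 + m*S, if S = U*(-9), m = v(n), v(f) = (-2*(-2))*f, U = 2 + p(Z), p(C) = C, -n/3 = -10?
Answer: -612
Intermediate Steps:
Z = -4/3 (Z = (1/3)*(-4) = -4/3 ≈ -1.3333)
n = 30 (n = -3*(-10) = 30)
U = 2/3 (U = 2 - 4/3 = 2/3 ≈ 0.66667)
v(f) = 4*f
m = 120 (m = 4*30 = 120)
S = -6 (S = (2/3)*(-9) = -6)
108 + m*S = 108 + 120*(-6) = 108 - 720 = -612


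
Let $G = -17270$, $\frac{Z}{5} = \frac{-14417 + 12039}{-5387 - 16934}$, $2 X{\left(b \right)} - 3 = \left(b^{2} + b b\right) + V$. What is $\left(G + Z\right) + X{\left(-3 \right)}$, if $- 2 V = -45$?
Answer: $- \frac{1539945193}{89284} \approx -17248.0$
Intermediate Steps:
$V = \frac{45}{2}$ ($V = \left(- \frac{1}{2}\right) \left(-45\right) = \frac{45}{2} \approx 22.5$)
$X{\left(b \right)} = \frac{51}{4} + b^{2}$ ($X{\left(b \right)} = \frac{3}{2} + \frac{\left(b^{2} + b b\right) + \frac{45}{2}}{2} = \frac{3}{2} + \frac{\left(b^{2} + b^{2}\right) + \frac{45}{2}}{2} = \frac{3}{2} + \frac{2 b^{2} + \frac{45}{2}}{2} = \frac{3}{2} + \frac{\frac{45}{2} + 2 b^{2}}{2} = \frac{3}{2} + \left(\frac{45}{4} + b^{2}\right) = \frac{51}{4} + b^{2}$)
$Z = \frac{11890}{22321}$ ($Z = 5 \frac{-14417 + 12039}{-5387 - 16934} = 5 \left(- \frac{2378}{-22321}\right) = 5 \left(\left(-2378\right) \left(- \frac{1}{22321}\right)\right) = 5 \cdot \frac{2378}{22321} = \frac{11890}{22321} \approx 0.53268$)
$\left(G + Z\right) + X{\left(-3 \right)} = \left(-17270 + \frac{11890}{22321}\right) + \left(\frac{51}{4} + \left(-3\right)^{2}\right) = - \frac{385471780}{22321} + \left(\frac{51}{4} + 9\right) = - \frac{385471780}{22321} + \frac{87}{4} = - \frac{1539945193}{89284}$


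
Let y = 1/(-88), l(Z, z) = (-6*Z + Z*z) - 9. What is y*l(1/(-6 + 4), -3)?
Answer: 9/176 ≈ 0.051136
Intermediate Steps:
l(Z, z) = -9 - 6*Z + Z*z
y = -1/88 ≈ -0.011364
y*l(1/(-6 + 4), -3) = -(-9 - 6/(-6 + 4) - 3/(-6 + 4))/88 = -(-9 - 6/(-2) - 3/(-2))/88 = -(-9 - 6*(-1/2) - 1/2*(-3))/88 = -(-9 + 3 + 3/2)/88 = -1/88*(-9/2) = 9/176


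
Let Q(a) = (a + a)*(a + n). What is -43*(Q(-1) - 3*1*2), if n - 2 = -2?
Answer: 172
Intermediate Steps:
n = 0 (n = 2 - 2 = 0)
Q(a) = 2*a² (Q(a) = (a + a)*(a + 0) = (2*a)*a = 2*a²)
-43*(Q(-1) - 3*1*2) = -43*(2*(-1)² - 3*1*2) = -43*(2*1 - 3*2) = -43*(2 - 6) = -43*(-4) = 172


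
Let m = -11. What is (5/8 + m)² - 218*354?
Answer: -4932119/64 ≈ -77064.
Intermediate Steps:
(5/8 + m)² - 218*354 = (5/8 - 11)² - 218*354 = (5*(⅛) - 11)² - 77172 = (5/8 - 11)² - 77172 = (-83/8)² - 77172 = 6889/64 - 77172 = -4932119/64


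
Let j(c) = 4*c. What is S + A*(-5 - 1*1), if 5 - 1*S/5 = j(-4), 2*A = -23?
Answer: 174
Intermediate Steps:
A = -23/2 (A = (½)*(-23) = -23/2 ≈ -11.500)
S = 105 (S = 25 - 20*(-4) = 25 - 5*(-16) = 25 + 80 = 105)
S + A*(-5 - 1*1) = 105 - 23*(-5 - 1*1)/2 = 105 - 23*(-5 - 1)/2 = 105 - 23/2*(-6) = 105 + 69 = 174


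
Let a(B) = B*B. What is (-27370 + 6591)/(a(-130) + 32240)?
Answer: -20779/49140 ≈ -0.42285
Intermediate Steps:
a(B) = B**2
(-27370 + 6591)/(a(-130) + 32240) = (-27370 + 6591)/((-130)**2 + 32240) = -20779/(16900 + 32240) = -20779/49140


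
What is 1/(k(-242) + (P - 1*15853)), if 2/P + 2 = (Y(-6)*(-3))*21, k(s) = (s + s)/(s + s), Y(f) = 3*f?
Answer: -566/8972231 ≈ -6.3083e-5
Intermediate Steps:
k(s) = 1 (k(s) = (2*s)/((2*s)) = (2*s)*(1/(2*s)) = 1)
P = 1/566 (P = 2/(-2 + ((3*(-6))*(-3))*21) = 2/(-2 - 18*(-3)*21) = 2/(-2 + 54*21) = 2/(-2 + 1134) = 2/1132 = 2*(1/1132) = 1/566 ≈ 0.0017668)
1/(k(-242) + (P - 1*15853)) = 1/(1 + (1/566 - 1*15853)) = 1/(1 + (1/566 - 15853)) = 1/(1 - 8972797/566) = 1/(-8972231/566) = -566/8972231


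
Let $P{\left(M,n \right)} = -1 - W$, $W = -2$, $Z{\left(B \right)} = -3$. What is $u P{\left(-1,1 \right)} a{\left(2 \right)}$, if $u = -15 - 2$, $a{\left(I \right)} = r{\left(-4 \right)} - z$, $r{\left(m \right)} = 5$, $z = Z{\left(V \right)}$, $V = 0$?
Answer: $-136$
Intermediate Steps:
$z = -3$
$P{\left(M,n \right)} = 1$ ($P{\left(M,n \right)} = -1 - -2 = -1 + 2 = 1$)
$a{\left(I \right)} = 8$ ($a{\left(I \right)} = 5 - -3 = 5 + 3 = 8$)
$u = -17$ ($u = -15 - 2 = -17$)
$u P{\left(-1,1 \right)} a{\left(2 \right)} = \left(-17\right) 1 \cdot 8 = \left(-17\right) 8 = -136$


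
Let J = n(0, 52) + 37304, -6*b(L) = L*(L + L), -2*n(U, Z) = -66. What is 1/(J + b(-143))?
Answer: 3/91562 ≈ 3.2765e-5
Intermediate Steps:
n(U, Z) = 33 (n(U, Z) = -½*(-66) = 33)
b(L) = -L²/3 (b(L) = -L*(L + L)/6 = -L*2*L/6 = -L²/3)
J = 37337 (J = 33 + 37304 = 37337)
1/(J + b(-143)) = 1/(37337 - ⅓*(-143)²) = 1/(37337 - ⅓*20449) = 1/(37337 - 20449/3) = 1/(91562/3) = 3/91562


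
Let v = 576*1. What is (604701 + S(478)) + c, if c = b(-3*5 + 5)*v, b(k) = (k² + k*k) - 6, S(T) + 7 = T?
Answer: 716916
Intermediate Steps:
S(T) = -7 + T
b(k) = -6 + 2*k² (b(k) = (k² + k²) - 6 = 2*k² - 6 = -6 + 2*k²)
v = 576
c = 111744 (c = (-6 + 2*(-3*5 + 5)²)*576 = (-6 + 2*(-15 + 5)²)*576 = (-6 + 2*(-10)²)*576 = (-6 + 2*100)*576 = (-6 + 200)*576 = 194*576 = 111744)
(604701 + S(478)) + c = (604701 + (-7 + 478)) + 111744 = (604701 + 471) + 111744 = 605172 + 111744 = 716916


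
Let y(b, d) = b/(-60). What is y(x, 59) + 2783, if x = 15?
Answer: 11131/4 ≈ 2782.8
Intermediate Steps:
y(b, d) = -b/60 (y(b, d) = b*(-1/60) = -b/60)
y(x, 59) + 2783 = -1/60*15 + 2783 = -1/4 + 2783 = 11131/4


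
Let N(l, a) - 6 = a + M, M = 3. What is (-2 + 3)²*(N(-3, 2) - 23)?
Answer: -12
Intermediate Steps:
N(l, a) = 9 + a (N(l, a) = 6 + (a + 3) = 6 + (3 + a) = 9 + a)
(-2 + 3)²*(N(-3, 2) - 23) = (-2 + 3)²*((9 + 2) - 23) = 1²*(11 - 23) = 1*(-12) = -12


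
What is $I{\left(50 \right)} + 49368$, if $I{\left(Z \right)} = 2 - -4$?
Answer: $49374$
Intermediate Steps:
$I{\left(Z \right)} = 6$ ($I{\left(Z \right)} = 2 + 4 = 6$)
$I{\left(50 \right)} + 49368 = 6 + 49368 = 49374$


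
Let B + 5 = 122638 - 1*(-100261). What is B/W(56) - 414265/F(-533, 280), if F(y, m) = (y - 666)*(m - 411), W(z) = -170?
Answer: -17540081368/13350865 ≈ -1313.8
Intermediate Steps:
B = 222894 (B = -5 + (122638 - 1*(-100261)) = -5 + (122638 + 100261) = -5 + 222899 = 222894)
F(y, m) = (-666 + y)*(-411 + m)
B/W(56) - 414265/F(-533, 280) = 222894/(-170) - 414265/(273726 - 666*280 - 411*(-533) + 280*(-533)) = 222894*(-1/170) - 414265/(273726 - 186480 + 219063 - 149240) = -111447/85 - 414265/157069 = -17540081368/13350865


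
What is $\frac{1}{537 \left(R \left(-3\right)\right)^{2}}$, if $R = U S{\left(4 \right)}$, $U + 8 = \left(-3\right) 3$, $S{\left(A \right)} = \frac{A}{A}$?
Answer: $\frac{1}{1396737} \approx 7.1595 \cdot 10^{-7}$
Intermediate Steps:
$S{\left(A \right)} = 1$
$U = -17$ ($U = -8 - 9 = -17$)
$R = -17$ ($R = \left(-17\right) 1 = -17$)
$\frac{1}{537 \left(R \left(-3\right)\right)^{2}} = \frac{1}{537 \left(\left(-17\right) \left(-3\right)\right)^{2}} = \frac{1}{537 \cdot 51^{2}} = \frac{1}{537 \cdot 2601} = \frac{1}{537} \cdot \frac{1}{2601} = \frac{1}{1396737}$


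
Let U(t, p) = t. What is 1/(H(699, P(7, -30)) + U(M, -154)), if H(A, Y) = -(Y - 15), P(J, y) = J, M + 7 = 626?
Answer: 1/627 ≈ 0.0015949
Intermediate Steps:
M = 619 (M = -7 + 626 = 619)
H(A, Y) = 15 - Y (H(A, Y) = -(-15 + Y) = 15 - Y)
1/(H(699, P(7, -30)) + U(M, -154)) = 1/((15 - 1*7) + 619) = 1/((15 - 7) + 619) = 1/(8 + 619) = 1/627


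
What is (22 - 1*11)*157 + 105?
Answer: 1832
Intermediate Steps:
(22 - 1*11)*157 + 105 = (22 - 11)*157 + 105 = 11*157 + 105 = 1727 + 105 = 1832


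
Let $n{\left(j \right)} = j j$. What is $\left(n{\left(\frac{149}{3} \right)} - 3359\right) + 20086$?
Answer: $\frac{172744}{9} \approx 19194.0$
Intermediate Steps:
$n{\left(j \right)} = j^{2}$
$\left(n{\left(\frac{149}{3} \right)} - 3359\right) + 20086 = \left(\left(\frac{149}{3}\right)^{2} - 3359\right) + 20086 = \left(\frac{22201}{9} - 3359\right) + 20086 = - \frac{8030}{9} + 20086 = \frac{172744}{9}$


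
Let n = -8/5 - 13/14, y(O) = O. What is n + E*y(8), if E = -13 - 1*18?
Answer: -17537/70 ≈ -250.53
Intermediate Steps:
E = -31 (E = -13 - 18 = -31)
n = -177/70 (n = -8*⅕ - 13*1/14 = -8/5 - 13/14 = -177/70 ≈ -2.5286)
n + E*y(8) = -177/70 - 31*8 = -177/70 - 248 = -17537/70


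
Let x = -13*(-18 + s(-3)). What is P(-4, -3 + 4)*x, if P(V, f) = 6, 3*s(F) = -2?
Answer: 1456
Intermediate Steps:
s(F) = -⅔ (s(F) = (⅓)*(-2) = -⅔)
x = 728/3 (x = -13*(-18 - ⅔) = -13*(-56/3) = 728/3 ≈ 242.67)
P(-4, -3 + 4)*x = 6*(728/3) = 1456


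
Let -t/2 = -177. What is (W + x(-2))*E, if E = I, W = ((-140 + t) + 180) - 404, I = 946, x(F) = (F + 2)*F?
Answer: -9460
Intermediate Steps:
t = 354 (t = -2*(-177) = 354)
x(F) = F*(2 + F) (x(F) = (2 + F)*F = F*(2 + F))
W = -10 (W = ((-140 + 354) + 180) - 404 = (214 + 180) - 404 = 394 - 404 = -10)
E = 946
(W + x(-2))*E = (-10 - 2*(2 - 2))*946 = (-10 - 2*0)*946 = (-10 + 0)*946 = -10*946 = -9460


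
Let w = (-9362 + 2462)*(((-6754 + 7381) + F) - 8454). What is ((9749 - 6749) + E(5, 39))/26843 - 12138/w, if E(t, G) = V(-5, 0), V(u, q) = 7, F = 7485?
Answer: 1128349711/10557351900 ≈ 0.10688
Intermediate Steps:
E(t, G) = 7
w = 2359800 (w = (-9362 + 2462)*(((-6754 + 7381) + 7485) - 8454) = -6900*((627 + 7485) - 8454) = -6900*(8112 - 8454) = -6900*(-342) = 2359800)
((9749 - 6749) + E(5, 39))/26843 - 12138/w = ((9749 - 6749) + 7)/26843 - 12138/2359800 = (3000 + 7)*(1/26843) - 12138*1/2359800 = 3007*(1/26843) - 2023/393300 = 3007/26843 - 2023/393300 = 1128349711/10557351900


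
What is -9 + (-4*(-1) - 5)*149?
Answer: -158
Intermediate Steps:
-9 + (-4*(-1) - 5)*149 = -9 + (4 - 5)*149 = -9 - 1*149 = -9 - 149 = -158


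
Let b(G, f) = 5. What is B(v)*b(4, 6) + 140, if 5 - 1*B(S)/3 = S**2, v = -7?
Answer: -520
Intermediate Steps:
B(S) = 15 - 3*S**2
B(v)*b(4, 6) + 140 = (15 - 3*(-7)**2)*5 + 140 = (15 - 3*49)*5 + 140 = (15 - 147)*5 + 140 = -132*5 + 140 = -660 + 140 = -520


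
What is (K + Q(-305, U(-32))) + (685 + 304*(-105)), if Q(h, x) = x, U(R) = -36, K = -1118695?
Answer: -1149966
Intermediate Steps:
(K + Q(-305, U(-32))) + (685 + 304*(-105)) = (-1118695 - 36) + (685 + 304*(-105)) = -1118731 + (685 - 31920) = -1118731 - 31235 = -1149966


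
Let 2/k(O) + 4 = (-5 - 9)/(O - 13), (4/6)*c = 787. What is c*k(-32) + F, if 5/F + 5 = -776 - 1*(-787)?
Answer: -159160/249 ≈ -639.20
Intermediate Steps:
c = 2361/2 (c = (3/2)*787 = 2361/2 ≈ 1180.5)
F = 5/6 (F = 5/(-5 + (-776 - 1*(-787))) = 5/(-5 + (-776 + 787)) = 5/(-5 + 11) = 5/6 ≈ 0.83333)
k(O) = 2/(-4 - 14/(-13 + O)) (k(O) = 2/(-4 + (-5 - 9)/(O - 13)) = 2/(-4 - 14/(-13 + O)))
c*k(-32) + F = 2361*((13 - 1*(-32))/(-19 + 2*(-32)))/2 + 5/6 = 2361*((13 + 32)/(-19 - 64))/2 + 5/6 = 2361*(45/(-83))/2 + 5/6 = 2361*(-1/83*45)/2 + 5/6 = (2361/2)*(-45/83) + 5/6 = -106245/166 + 5/6 = -159160/249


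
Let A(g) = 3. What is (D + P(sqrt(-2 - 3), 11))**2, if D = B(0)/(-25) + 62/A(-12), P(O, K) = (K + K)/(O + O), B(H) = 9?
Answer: 2183404/5625 - 33506*I*sqrt(5)/375 ≈ 388.16 - 199.79*I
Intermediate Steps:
P(O, K) = K/O (P(O, K) = (2*K)/((2*O)) = (2*K)*(1/(2*O)) = K/O)
D = 1523/75 (D = 9/(-25) + 62/3 = 9*(-1/25) + 62*(1/3) = -9/25 + 62/3 = 1523/75 ≈ 20.307)
(D + P(sqrt(-2 - 3), 11))**2 = (1523/75 + 11/(sqrt(-2 - 3)))**2 = (1523/75 + 11/(sqrt(-5)))**2 = (1523/75 + 11/((I*sqrt(5))))**2 = (1523/75 + 11*(-I*sqrt(5)/5))**2 = (1523/75 - 11*I*sqrt(5)/5)**2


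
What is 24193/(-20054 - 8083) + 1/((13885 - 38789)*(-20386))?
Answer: -12282615366055/14284956365328 ≈ -0.85983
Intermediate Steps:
24193/(-20054 - 8083) + 1/((13885 - 38789)*(-20386)) = 24193/(-28137) - 1/20386/(-24904) = 24193*(-1/28137) - 1/24904*(-1/20386) = -24193/28137 + 1/507692944 = -12282615366055/14284956365328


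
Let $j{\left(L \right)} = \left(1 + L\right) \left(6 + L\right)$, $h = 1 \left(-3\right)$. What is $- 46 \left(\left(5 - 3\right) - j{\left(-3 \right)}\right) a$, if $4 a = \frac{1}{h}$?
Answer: $\frac{92}{3} \approx 30.667$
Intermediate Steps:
$h = -3$
$a = - \frac{1}{12}$ ($a = \frac{1}{4 \left(-3\right)} = \frac{1}{4} \left(- \frac{1}{3}\right) = - \frac{1}{12} \approx -0.083333$)
$- 46 \left(\left(5 - 3\right) - j{\left(-3 \right)}\right) a = - 46 \left(\left(5 - 3\right) - \left(6 + \left(-3\right)^{2} + 7 \left(-3\right)\right)\right) \left(- \frac{1}{12}\right) = - 46 \left(\left(5 - 3\right) - \left(6 + 9 - 21\right)\right) \left(- \frac{1}{12}\right) = - 46 \left(2 - -6\right) \left(- \frac{1}{12}\right) = - 46 \left(2 + 6\right) \left(- \frac{1}{12}\right) = \left(-46\right) 8 \left(- \frac{1}{12}\right) = \left(-368\right) \left(- \frac{1}{12}\right) = \frac{92}{3}$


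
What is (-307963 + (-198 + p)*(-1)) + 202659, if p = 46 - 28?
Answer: -105124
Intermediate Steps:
p = 18
(-307963 + (-198 + p)*(-1)) + 202659 = (-307963 + (-198 + 18)*(-1)) + 202659 = (-307963 - 180*(-1)) + 202659 = (-307963 + 180) + 202659 = -307783 + 202659 = -105124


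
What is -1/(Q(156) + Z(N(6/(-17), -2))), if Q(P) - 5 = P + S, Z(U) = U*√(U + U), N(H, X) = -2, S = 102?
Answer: -263/69185 - 4*I/69185 ≈ -0.0038014 - 5.7816e-5*I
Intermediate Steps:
Z(U) = √2*U^(3/2) (Z(U) = U*√(2*U) = U*(√2*√U) = √2*U^(3/2))
Q(P) = 107 + P (Q(P) = 5 + (P + 102) = 5 + (102 + P) = 107 + P)
-1/(Q(156) + Z(N(6/(-17), -2))) = -1/((107 + 156) + √2*(-2)^(3/2)) = -1/(263 + √2*(-2*I*√2)) = -1/(263 - 4*I) = -(263 + 4*I)/69185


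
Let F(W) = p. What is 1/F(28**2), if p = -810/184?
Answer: -92/405 ≈ -0.22716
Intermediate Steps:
p = -405/92 (p = -810*1/184 = -405/92 ≈ -4.4022)
F(W) = -405/92
1/F(28**2) = 1/(-405/92) = -92/405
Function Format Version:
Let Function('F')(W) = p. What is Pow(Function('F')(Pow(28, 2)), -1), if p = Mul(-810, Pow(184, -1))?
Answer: Rational(-92, 405) ≈ -0.22716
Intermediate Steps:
p = Rational(-405, 92) (p = Mul(-810, Rational(1, 184)) = Rational(-405, 92) ≈ -4.4022)
Function('F')(W) = Rational(-405, 92)
Pow(Function('F')(Pow(28, 2)), -1) = Pow(Rational(-405, 92), -1) = Rational(-92, 405)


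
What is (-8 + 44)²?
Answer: 1296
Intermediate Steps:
(-8 + 44)² = 36² = 1296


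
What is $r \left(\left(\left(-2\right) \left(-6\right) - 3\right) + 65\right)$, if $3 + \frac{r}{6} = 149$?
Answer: $64824$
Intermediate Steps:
$r = 876$ ($r = -18 + 6 \cdot 149 = -18 + 894 = 876$)
$r \left(\left(\left(-2\right) \left(-6\right) - 3\right) + 65\right) = 876 \left(\left(\left(-2\right) \left(-6\right) - 3\right) + 65\right) = 876 \left(\left(12 - 3\right) + 65\right) = 876 \left(9 + 65\right) = 876 \cdot 74 = 64824$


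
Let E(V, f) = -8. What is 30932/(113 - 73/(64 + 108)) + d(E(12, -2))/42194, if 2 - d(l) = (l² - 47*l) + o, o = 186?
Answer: 388361288/1413499 ≈ 274.75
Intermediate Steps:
d(l) = -184 - l² + 47*l (d(l) = 2 - ((l² - 47*l) + 186) = 2 - (186 + l² - 47*l) = 2 + (-186 - l² + 47*l) = -184 - l² + 47*l)
30932/(113 - 73/(64 + 108)) + d(E(12, -2))/42194 = 30932/(113 - 73/(64 + 108)) + (-184 - 1*(-8)² + 47*(-8))/42194 = 30932/(113 - 73/172) + (-184 - 1*64 - 376)*(1/42194) = 30932/(113 + (1/172)*(-73)) + (-184 - 64 - 376)*(1/42194) = 30932/(113 - 73/172) - 624*1/42194 = 30932/(19363/172) - 312/21097 = 30932*(172/19363) - 312/21097 = 5320304/19363 - 312/21097 = 388361288/1413499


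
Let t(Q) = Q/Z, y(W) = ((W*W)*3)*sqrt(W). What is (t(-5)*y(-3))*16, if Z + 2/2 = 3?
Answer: -1080*I*sqrt(3) ≈ -1870.6*I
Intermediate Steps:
Z = 2 (Z = -1 + 3 = 2)
y(W) = 3*W**(5/2) (y(W) = (W**2*3)*sqrt(W) = (3*W**2)*sqrt(W) = 3*W**(5/2))
t(Q) = Q/2
(t(-5)*y(-3))*16 = (((1/2)*(-5))*(3*(-3)**(5/2)))*16 = -15*9*I*sqrt(3)/2*16 = -135*I*sqrt(3)/2*16 = -1080*I*sqrt(3)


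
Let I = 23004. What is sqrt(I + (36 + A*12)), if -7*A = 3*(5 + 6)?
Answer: 6*sqrt(31283)/7 ≈ 151.60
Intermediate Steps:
A = -33/7 (A = -3*(5 + 6)/7 = -3*11/7 = -1/7*33 = -33/7 ≈ -4.7143)
sqrt(I + (36 + A*12)) = sqrt(23004 + (36 - 33/7*12)) = sqrt(23004 + (36 - 396/7)) = sqrt(23004 - 144/7) = sqrt(160884/7) = 6*sqrt(31283)/7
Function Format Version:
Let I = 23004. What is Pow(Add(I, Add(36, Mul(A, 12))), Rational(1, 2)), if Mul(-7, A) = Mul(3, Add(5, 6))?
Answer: Mul(Rational(6, 7), Pow(31283, Rational(1, 2))) ≈ 151.60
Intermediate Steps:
A = Rational(-33, 7) (A = Mul(Rational(-1, 7), Mul(3, Add(5, 6))) = Mul(Rational(-1, 7), Mul(3, 11)) = Mul(Rational(-1, 7), 33) = Rational(-33, 7) ≈ -4.7143)
Pow(Add(I, Add(36, Mul(A, 12))), Rational(1, 2)) = Pow(Add(23004, Add(36, Mul(Rational(-33, 7), 12))), Rational(1, 2)) = Pow(Add(23004, Add(36, Rational(-396, 7))), Rational(1, 2)) = Pow(Add(23004, Rational(-144, 7)), Rational(1, 2)) = Pow(Rational(160884, 7), Rational(1, 2)) = Mul(Rational(6, 7), Pow(31283, Rational(1, 2)))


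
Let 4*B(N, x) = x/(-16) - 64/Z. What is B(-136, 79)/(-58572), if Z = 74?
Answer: 1145/46232832 ≈ 2.4766e-5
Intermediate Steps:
B(N, x) = -8/37 - x/64 (B(N, x) = (x/(-16) - 64/74)/4 = (x*(-1/16) - 64*1/74)/4 = (-x/16 - 32/37)/4 = (-32/37 - x/16)/4 = -8/37 - x/64)
B(-136, 79)/(-58572) = (-8/37 - 1/64*79)/(-58572) = (-8/37 - 79/64)*(-1/58572) = -3435/2368*(-1/58572) = 1145/46232832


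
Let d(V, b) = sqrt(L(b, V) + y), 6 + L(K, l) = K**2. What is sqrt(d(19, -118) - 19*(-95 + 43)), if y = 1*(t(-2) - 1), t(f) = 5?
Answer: sqrt(988 + sqrt(13922)) ≈ 33.256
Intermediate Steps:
L(K, l) = -6 + K**2
y = 4 (y = 1*(5 - 1) = 1*4 = 4)
d(V, b) = sqrt(-2 + b**2) (d(V, b) = sqrt((-6 + b**2) + 4) = sqrt(-2 + b**2))
sqrt(d(19, -118) - 19*(-95 + 43)) = sqrt(sqrt(-2 + (-118)**2) - 19*(-95 + 43)) = sqrt(sqrt(-2 + 13924) - 19*(-52)) = sqrt(sqrt(13922) + 988) = sqrt(988 + sqrt(13922))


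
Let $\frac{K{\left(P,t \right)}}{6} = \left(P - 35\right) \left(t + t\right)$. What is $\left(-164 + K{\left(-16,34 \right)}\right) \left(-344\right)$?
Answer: $7214368$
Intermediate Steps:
$K{\left(P,t \right)} = 12 t \left(-35 + P\right)$ ($K{\left(P,t \right)} = 6 \left(P - 35\right) \left(t + t\right) = 6 \left(-35 + P\right) 2 t = 6 \cdot 2 t \left(-35 + P\right) = 12 t \left(-35 + P\right)$)
$\left(-164 + K{\left(-16,34 \right)}\right) \left(-344\right) = \left(-164 + 12 \cdot 34 \left(-35 - 16\right)\right) \left(-344\right) = \left(-164 + 12 \cdot 34 \left(-51\right)\right) \left(-344\right) = \left(-164 - 20808\right) \left(-344\right) = \left(-20972\right) \left(-344\right) = 7214368$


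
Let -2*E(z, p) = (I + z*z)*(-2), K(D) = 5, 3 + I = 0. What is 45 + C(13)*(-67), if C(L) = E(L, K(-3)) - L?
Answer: -10206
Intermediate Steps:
I = -3 (I = -3 + 0 = -3)
E(z, p) = -3 + z² (E(z, p) = -(-3 + z*z)*(-2)/2 = -(-3 + z²)*(-2)/2 = -(6 - 2*z²)/2 = -3 + z²)
C(L) = -3 + L² - L (C(L) = (-3 + L²) - L = -3 + L² - L)
45 + C(13)*(-67) = 45 + (-3 + 13² - 1*13)*(-67) = 45 + (-3 + 169 - 13)*(-67) = 45 + 153*(-67) = 45 - 10251 = -10206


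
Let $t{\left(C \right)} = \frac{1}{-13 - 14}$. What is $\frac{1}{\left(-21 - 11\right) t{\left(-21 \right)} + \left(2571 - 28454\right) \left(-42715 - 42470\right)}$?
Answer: $\frac{27}{59530770617} \approx 4.5355 \cdot 10^{-10}$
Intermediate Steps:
$t{\left(C \right)} = - \frac{1}{27}$ ($t{\left(C \right)} = \frac{1}{-27} = - \frac{1}{27}$)
$\frac{1}{\left(-21 - 11\right) t{\left(-21 \right)} + \left(2571 - 28454\right) \left(-42715 - 42470\right)} = \frac{1}{\left(-21 - 11\right) \left(- \frac{1}{27}\right) + \left(2571 - 28454\right) \left(-42715 - 42470\right)} = \frac{1}{\left(-21 - 11\right) \left(- \frac{1}{27}\right) - -2204843355} = \frac{1}{\left(-32\right) \left(- \frac{1}{27}\right) + 2204843355} = \frac{1}{\frac{32}{27} + 2204843355} = \frac{1}{\frac{59530770617}{27}} = \frac{27}{59530770617}$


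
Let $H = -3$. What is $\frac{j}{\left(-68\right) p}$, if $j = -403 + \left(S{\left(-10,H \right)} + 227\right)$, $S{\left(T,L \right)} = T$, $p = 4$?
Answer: $\frac{93}{136} \approx 0.68382$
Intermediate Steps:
$j = -186$ ($j = -403 + \left(-10 + 227\right) = -403 + 217 = -186$)
$\frac{j}{\left(-68\right) p} = - \frac{186}{\left(-68\right) 4} = - \frac{186}{-272} = \left(-186\right) \left(- \frac{1}{272}\right) = \frac{93}{136}$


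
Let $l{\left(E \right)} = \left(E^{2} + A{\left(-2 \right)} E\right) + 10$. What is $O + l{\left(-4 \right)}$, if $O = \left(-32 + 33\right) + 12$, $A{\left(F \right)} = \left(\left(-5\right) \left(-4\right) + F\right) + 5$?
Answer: $-53$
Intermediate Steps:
$A{\left(F \right)} = 25 + F$ ($A{\left(F \right)} = \left(20 + F\right) + 5 = 25 + F$)
$O = 13$ ($O = 1 + 12 = 13$)
$l{\left(E \right)} = 10 + E^{2} + 23 E$ ($l{\left(E \right)} = \left(E^{2} + \left(25 - 2\right) E\right) + 10 = \left(E^{2} + 23 E\right) + 10 = 10 + E^{2} + 23 E$)
$O + l{\left(-4 \right)} = 13 + \left(10 + \left(-4\right)^{2} + 23 \left(-4\right)\right) = 13 + \left(10 + 16 - 92\right) = 13 - 66 = -53$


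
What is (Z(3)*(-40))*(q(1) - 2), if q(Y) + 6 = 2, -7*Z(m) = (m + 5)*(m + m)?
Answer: -11520/7 ≈ -1645.7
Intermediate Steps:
Z(m) = -2*m*(5 + m)/7 (Z(m) = -(m + 5)*(m + m)/7 = -(5 + m)*2*m/7 = -2*m*(5 + m)/7)
q(Y) = -4 (q(Y) = -6 + 2 = -4)
(Z(3)*(-40))*(q(1) - 2) = (-2/7*3*(5 + 3)*(-40))*(-4 - 2) = (-2/7*3*8*(-40))*(-6) = -48/7*(-40)*(-6) = (1920/7)*(-6) = -11520/7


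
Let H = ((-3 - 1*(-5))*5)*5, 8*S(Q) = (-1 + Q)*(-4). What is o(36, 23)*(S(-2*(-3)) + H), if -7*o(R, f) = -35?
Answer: 475/2 ≈ 237.50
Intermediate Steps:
o(R, f) = 5 (o(R, f) = -⅐*(-35) = 5)
S(Q) = ½ - Q/2 (S(Q) = ((-1 + Q)*(-4))/8 = (4 - 4*Q)/8 = ½ - Q/2)
H = 50 (H = ((-3 + 5)*5)*5 = (2*5)*5 = 10*5 = 50)
o(36, 23)*(S(-2*(-3)) + H) = 5*((½ - (-1)*(-3)) + 50) = 5*((½ - ½*6) + 50) = 5*((½ - 3) + 50) = 5*(-5/2 + 50) = 5*(95/2) = 475/2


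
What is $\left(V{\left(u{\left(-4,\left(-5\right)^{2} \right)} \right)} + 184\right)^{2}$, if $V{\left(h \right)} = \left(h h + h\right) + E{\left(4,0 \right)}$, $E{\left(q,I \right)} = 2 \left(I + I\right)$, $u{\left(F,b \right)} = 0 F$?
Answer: $33856$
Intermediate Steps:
$u{\left(F,b \right)} = 0$
$E{\left(q,I \right)} = 4 I$ ($E{\left(q,I \right)} = 2 \cdot 2 I = 4 I$)
$V{\left(h \right)} = h + h^{2}$ ($V{\left(h \right)} = \left(h h + h\right) + 4 \cdot 0 = \left(h^{2} + h\right) + 0 = \left(h + h^{2}\right) + 0 = h + h^{2}$)
$\left(V{\left(u{\left(-4,\left(-5\right)^{2} \right)} \right)} + 184\right)^{2} = \left(0 \left(1 + 0\right) + 184\right)^{2} = \left(0 \cdot 1 + 184\right)^{2} = \left(0 + 184\right)^{2} = 184^{2} = 33856$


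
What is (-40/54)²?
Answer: 400/729 ≈ 0.54870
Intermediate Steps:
(-40/54)² = (-40*1/54)² = (-20/27)² = 400/729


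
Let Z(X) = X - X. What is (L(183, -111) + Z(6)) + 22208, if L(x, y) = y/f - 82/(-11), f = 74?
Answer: 488707/22 ≈ 22214.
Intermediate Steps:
L(x, y) = 82/11 + y/74 (L(x, y) = y/74 - 82/(-11) = y*(1/74) - 82*(-1/11) = y/74 + 82/11 = 82/11 + y/74)
Z(X) = 0
(L(183, -111) + Z(6)) + 22208 = ((82/11 + (1/74)*(-111)) + 0) + 22208 = ((82/11 - 3/2) + 0) + 22208 = (131/22 + 0) + 22208 = 131/22 + 22208 = 488707/22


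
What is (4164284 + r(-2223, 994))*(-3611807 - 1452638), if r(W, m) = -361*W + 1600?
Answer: -25162122700215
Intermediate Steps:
r(W, m) = 1600 - 361*W
(4164284 + r(-2223, 994))*(-3611807 - 1452638) = (4164284 + (1600 - 361*(-2223)))*(-3611807 - 1452638) = (4164284 + (1600 + 802503))*(-5064445) = (4164284 + 804103)*(-5064445) = 4968387*(-5064445) = -25162122700215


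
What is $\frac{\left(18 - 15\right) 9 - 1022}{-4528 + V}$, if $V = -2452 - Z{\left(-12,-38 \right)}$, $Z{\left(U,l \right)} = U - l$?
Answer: $\frac{995}{7006} \approx 0.14202$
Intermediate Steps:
$V = -2478$ ($V = -2452 - \left(-12 - -38\right) = -2452 - \left(-12 + 38\right) = -2452 - 26 = -2478$)
$\frac{\left(18 - 15\right) 9 - 1022}{-4528 + V} = \frac{\left(18 - 15\right) 9 - 1022}{-4528 - 2478} = \frac{3 \cdot 9 - 1022}{-7006} = \left(27 - 1022\right) \left(- \frac{1}{7006}\right) = \left(-995\right) \left(- \frac{1}{7006}\right) = \frac{995}{7006}$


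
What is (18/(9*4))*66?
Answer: 33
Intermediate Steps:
(18/(9*4))*66 = (18/36)*66 = ((1/36)*18)*66 = (½)*66 = 33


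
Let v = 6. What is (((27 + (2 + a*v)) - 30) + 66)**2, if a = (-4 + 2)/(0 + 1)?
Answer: 2809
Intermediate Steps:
a = -2 (a = -2/1 = -2*1 = -2)
(((27 + (2 + a*v)) - 30) + 66)**2 = (((27 + (2 - 2*6)) - 30) + 66)**2 = (((27 + (2 - 12)) - 30) + 66)**2 = (((27 - 10) - 30) + 66)**2 = ((17 - 30) + 66)**2 = (-13 + 66)**2 = 53**2 = 2809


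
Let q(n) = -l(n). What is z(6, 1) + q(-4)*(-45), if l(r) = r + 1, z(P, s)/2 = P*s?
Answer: -123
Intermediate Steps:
z(P, s) = 2*P*s (z(P, s) = 2*(P*s) = 2*P*s)
l(r) = 1 + r
q(n) = -1 - n (q(n) = -(1 + n) = -1 - n)
z(6, 1) + q(-4)*(-45) = 2*6*1 + (-1 - 1*(-4))*(-45) = 12 + (-1 + 4)*(-45) = 12 + 3*(-45) = 12 - 135 = -123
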